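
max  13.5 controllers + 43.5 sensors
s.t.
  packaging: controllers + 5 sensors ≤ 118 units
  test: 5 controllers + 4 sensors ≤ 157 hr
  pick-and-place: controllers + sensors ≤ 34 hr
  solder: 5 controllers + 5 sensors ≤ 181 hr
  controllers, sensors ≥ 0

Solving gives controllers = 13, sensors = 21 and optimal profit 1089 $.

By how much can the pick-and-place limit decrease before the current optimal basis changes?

10.4

Binding constraints: packaging, pick-and-place. The basis is B = [[1,5],[1,1]] with det -4.
Per unit decrease in pick-and-place, x* moves by d = (-1.25, 0.25).
The basis stays optimal until controllers reaches 0; allowable decrease = 10.4 hr.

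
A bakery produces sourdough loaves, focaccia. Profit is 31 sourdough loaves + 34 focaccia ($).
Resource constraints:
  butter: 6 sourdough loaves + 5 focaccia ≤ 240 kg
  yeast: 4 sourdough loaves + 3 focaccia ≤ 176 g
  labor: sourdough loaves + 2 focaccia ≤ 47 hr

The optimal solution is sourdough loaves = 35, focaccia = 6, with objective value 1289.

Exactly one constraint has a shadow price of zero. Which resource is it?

butter: 240/240 (binding)
yeast: 158/176 (slack 18)
labor: 47/47 (binding)
By complementary slackness, a constraint with positive slack has shadow price 0 → yeast.

yeast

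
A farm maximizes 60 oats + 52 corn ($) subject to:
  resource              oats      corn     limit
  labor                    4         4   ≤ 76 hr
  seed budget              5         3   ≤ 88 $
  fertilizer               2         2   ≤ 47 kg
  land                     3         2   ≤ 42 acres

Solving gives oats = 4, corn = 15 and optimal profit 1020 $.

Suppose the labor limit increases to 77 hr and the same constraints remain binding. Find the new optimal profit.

1029

Binding: labor and land. Non-binding: seed budget (23 unused), fertilizer (9 unused).
Since seed budget, fertilizer are not tight, their duals are 0.
Dual feasibility on the basic columns requires 4·y_labor + 3·y_land = 60, 4·y_labor + 2·y_land = 52.
→ y_labor = 9 and y_land = 8.
Δz = y_labor·Δb = 9 × (1) = 9, so new z* = 1020 + 9 = 1029.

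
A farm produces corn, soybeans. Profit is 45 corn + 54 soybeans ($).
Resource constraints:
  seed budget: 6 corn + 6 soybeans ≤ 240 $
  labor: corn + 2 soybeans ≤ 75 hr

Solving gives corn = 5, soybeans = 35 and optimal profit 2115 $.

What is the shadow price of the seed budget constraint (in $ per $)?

6

Check each constraint at x*: seed budget 240/240 (tight); labor 75/75 (tight).
From A_Bᵀ y = c: 6·y_seed budget + 1·y_labor = 45; 6·y_seed budget + 2·y_labor = 54.
This yields shadow prices y_seed budget = 6, y_labor = 9.
Shadow price of seed budget = 6.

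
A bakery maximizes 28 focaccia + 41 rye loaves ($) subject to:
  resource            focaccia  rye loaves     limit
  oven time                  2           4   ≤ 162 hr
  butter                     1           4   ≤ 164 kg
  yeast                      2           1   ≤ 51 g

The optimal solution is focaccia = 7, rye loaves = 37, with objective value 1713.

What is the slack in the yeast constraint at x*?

yeast used = 2·7 + 1·37 = 51; slack = 51 − 51 = 0.

0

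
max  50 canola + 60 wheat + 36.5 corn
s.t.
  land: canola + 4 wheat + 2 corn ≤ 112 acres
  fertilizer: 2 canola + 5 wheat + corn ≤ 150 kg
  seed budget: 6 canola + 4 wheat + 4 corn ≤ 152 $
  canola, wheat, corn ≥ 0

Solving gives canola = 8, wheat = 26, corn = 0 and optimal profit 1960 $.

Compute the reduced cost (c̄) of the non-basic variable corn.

-7.5

Binding: land and seed budget. Non-binding: fertilizer (4 unused).
By complementary slackness, y = 0 for the non-binding constraint.
Dual feasibility on the basic columns requires 1·y_land + 6·y_seed budget = 50, 4·y_land + 4·y_seed budget = 60.
→ y_land = 8 and y_seed budget = 7.
Reduced cost of corn: c₃ − yᵀa₃ = 36.5 − (8·2 + 7·4) = 36.5 − 44 = -7.5.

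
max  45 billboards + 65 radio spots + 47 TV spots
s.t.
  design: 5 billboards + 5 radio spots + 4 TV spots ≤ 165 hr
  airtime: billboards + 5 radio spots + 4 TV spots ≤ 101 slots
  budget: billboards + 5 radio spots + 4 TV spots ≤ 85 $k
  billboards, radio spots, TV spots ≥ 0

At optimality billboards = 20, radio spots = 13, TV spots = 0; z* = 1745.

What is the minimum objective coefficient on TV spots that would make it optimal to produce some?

52

At the optimum: design uses 165 of 165 (binding); airtime uses 85 of 101 (slack = 16); budget uses 85 of 85 (binding).
By complementary slackness, y = 0 for the non-binding constraint.
The binding rows give the dual system: 5·y_design + 1·y_budget = 45 and 5·y_design + 5·y_budget = 65.
Solving: y_design = 8, y_budget = 5.
TV spots enters the basis when its profit ≥ yᵀa₃ = 8·4 + 5·4 = 52.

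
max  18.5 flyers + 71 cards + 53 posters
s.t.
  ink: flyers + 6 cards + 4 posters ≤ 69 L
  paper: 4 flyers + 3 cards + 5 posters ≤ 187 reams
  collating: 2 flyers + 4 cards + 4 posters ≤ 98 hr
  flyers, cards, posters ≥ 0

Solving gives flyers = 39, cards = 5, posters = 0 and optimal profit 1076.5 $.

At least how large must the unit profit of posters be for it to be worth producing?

At the optimum: ink uses 69 of 69 (binding); paper uses 171 of 187 (slack = 16); collating uses 98 of 98 (binding).
By complementary slackness, y = 0 for the non-binding constraint.
Dual feasibility on the basic columns requires 1·y_ink + 2·y_collating = 18.5, 6·y_ink + 4·y_collating = 71.
Solving: y_ink = 8.5, y_collating = 5.
posters enters the basis when its profit ≥ yᵀa₃ = 8.5·4 + 5·4 = 54.

54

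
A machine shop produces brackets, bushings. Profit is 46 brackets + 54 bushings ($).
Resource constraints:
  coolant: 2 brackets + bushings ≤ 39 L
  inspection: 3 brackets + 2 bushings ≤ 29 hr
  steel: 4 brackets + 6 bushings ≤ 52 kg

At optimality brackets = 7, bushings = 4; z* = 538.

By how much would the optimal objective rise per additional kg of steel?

Check each constraint at x*: coolant 18/39 (slack 21); inspection 29/29 (tight); steel 52/52 (tight).
By complementary slackness, y = 0 for the non-binding constraint.
From A_Bᵀ y = c: 3·y_inspection + 4·y_steel = 46; 2·y_inspection + 6·y_steel = 54.
→ y_inspection = 6 and y_steel = 7.
Shadow price of steel = 7.

7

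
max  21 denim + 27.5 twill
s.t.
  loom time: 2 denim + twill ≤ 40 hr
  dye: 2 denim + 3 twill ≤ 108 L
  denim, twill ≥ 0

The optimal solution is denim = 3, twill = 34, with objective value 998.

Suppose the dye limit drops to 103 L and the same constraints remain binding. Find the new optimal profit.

Check each constraint at x*: loom time 40/40 (tight); dye 108/108 (tight).
Dual feasibility on the basic columns requires 2·y_loom time + 2·y_dye = 21, 1·y_loom time + 3·y_dye = 27.5.
This yields shadow prices y_loom time = 2, y_dye = 8.5.
Δz = y_dye·Δb = 8.5 × (-5) = -42.5, so new z* = 998 − 42.5 = 955.5.

955.5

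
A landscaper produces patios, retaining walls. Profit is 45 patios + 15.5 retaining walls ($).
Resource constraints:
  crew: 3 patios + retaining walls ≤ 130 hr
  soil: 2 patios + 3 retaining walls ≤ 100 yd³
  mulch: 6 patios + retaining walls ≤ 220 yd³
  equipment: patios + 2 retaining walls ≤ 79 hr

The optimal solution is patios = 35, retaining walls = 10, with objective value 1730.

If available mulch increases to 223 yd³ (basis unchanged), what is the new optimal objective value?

Binding: soil and mulch. Non-binding: crew (15 unused), equipment (24 unused).
By complementary slackness, y = 0 for the non-binding constraints.
The binding rows give the dual system: 2·y_soil + 6·y_mulch = 45 and 3·y_soil + 1·y_mulch = 15.5.
This yields shadow prices y_soil = 3, y_mulch = 6.5.
Δz = y_mulch·Δb = 6.5 × (3) = 19.5, so new z* = 1730 + 19.5 = 1749.5.

1749.5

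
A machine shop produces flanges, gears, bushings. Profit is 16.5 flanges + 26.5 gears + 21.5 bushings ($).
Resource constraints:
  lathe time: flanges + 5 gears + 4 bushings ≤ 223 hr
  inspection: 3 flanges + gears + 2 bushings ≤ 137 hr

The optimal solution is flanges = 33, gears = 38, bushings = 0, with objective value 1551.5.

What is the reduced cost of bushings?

At the optimum: lathe time uses 223 of 223 (binding); inspection uses 137 of 137 (binding).
The binding rows give the dual system: 1·y_lathe time + 3·y_inspection = 16.5 and 5·y_lathe time + 1·y_inspection = 26.5.
→ y_lathe time = 4.5 and y_inspection = 4.
Reduced cost of bushings: c₃ − yᵀa₃ = 21.5 − (4.5·4 + 4·2) = 21.5 − 26 = -4.5.

-4.5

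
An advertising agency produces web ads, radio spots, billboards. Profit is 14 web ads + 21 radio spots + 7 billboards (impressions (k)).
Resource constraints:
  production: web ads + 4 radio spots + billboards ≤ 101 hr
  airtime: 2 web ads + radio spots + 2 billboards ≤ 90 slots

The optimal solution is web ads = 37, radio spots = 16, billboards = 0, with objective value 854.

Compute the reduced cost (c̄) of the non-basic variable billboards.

-7

Check each constraint at x*: production 101/101 (tight); airtime 90/90 (tight).
From A_Bᵀ y = c: 1·y_production + 2·y_airtime = 14; 4·y_production + 1·y_airtime = 21.
→ y_production = 4 and y_airtime = 5.
Reduced cost of billboards: c₃ − yᵀa₃ = 7 − (4·1 + 5·2) = 7 − 14 = -7.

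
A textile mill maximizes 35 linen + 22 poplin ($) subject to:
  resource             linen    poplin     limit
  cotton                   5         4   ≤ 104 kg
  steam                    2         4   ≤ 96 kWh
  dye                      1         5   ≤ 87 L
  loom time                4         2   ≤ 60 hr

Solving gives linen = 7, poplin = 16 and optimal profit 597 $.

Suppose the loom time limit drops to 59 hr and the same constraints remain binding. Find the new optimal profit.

Check each constraint at x*: cotton 99/104 (slack 5); steam 78/96 (slack 18); dye 87/87 (tight); loom time 60/60 (tight).
Slack constraints have shadow price 0 (complementary slackness).
From A_Bᵀ y = c: 1·y_dye + 4·y_loom time = 35; 5·y_dye + 2·y_loom time = 22.
This yields shadow prices y_dye = 1, y_loom time = 8.5.
Δz = y_loom time·Δb = 8.5 × (-1) = -8.5, so new z* = 597 − 8.5 = 588.5.

588.5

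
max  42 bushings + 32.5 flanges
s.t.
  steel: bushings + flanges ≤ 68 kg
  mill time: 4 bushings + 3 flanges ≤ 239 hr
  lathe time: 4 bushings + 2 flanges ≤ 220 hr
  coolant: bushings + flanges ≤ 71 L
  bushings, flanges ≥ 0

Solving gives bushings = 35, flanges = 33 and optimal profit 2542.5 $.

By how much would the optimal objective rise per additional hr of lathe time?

Check each constraint at x*: steel 68/68 (tight); mill time 239/239 (tight); lathe time 206/220 (slack 14); coolant 68/71 (slack 3).
By complementary slackness, y = 0 for the non-binding constraints.
Dual feasibility on the basic columns requires 1·y_steel + 4·y_mill time = 42, 1·y_steel + 3·y_mill time = 32.5.
This yields shadow prices y_steel = 4, y_mill time = 9.5.
Shadow price of lathe time = 0.

0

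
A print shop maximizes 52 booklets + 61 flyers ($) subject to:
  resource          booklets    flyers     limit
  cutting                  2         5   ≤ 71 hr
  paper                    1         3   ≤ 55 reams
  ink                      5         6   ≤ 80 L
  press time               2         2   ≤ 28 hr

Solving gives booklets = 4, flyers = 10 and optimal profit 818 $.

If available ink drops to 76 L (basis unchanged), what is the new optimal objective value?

782

Binding: ink and press time. Non-binding: cutting (13 unused), paper (21 unused).
By complementary slackness, y = 0 for the non-binding constraints.
Dual feasibility on the basic columns requires 5·y_ink + 2·y_press time = 52, 6·y_ink + 2·y_press time = 61.
Solving: y_ink = 9, y_press time = 3.5.
Δz = y_ink·Δb = 9 × (-4) = -36, so new z* = 818 − 36 = 782.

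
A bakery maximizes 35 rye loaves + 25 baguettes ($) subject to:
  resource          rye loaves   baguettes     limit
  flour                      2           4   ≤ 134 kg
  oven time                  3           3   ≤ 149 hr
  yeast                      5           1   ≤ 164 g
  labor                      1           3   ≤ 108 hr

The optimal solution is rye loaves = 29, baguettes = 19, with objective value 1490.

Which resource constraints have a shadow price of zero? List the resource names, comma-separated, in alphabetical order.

labor, oven time

flour: 134/134 (binding)
oven time: 144/149 (slack 5)
yeast: 164/164 (binding)
labor: 86/108 (slack 22)
By complementary slackness, a constraint with positive slack has shadow price 0 → labor, oven time.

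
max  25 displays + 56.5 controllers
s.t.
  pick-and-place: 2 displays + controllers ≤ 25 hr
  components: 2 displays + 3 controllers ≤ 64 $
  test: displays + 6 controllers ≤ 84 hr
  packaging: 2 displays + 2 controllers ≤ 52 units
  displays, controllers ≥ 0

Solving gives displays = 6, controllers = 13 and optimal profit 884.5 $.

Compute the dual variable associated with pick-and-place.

8.5

Binding: pick-and-place and test. Non-binding: components (13 unused), packaging (14 unused).
Since components, packaging are not tight, their duals are 0.
From A_Bᵀ y = c: 2·y_pick-and-place + 1·y_test = 25; 1·y_pick-and-place + 6·y_test = 56.5.
→ y_pick-and-place = 8.5 and y_test = 8.
Shadow price of pick-and-place = 8.5.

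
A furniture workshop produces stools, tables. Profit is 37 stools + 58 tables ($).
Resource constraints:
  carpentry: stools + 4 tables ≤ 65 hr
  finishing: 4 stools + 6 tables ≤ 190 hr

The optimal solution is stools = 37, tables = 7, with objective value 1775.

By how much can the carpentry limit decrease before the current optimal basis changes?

Binding constraints: carpentry, finishing. The basis is B = [[1,4],[4,6]] with det -10.
Per unit decrease in carpentry, x* moves by d = (0.6, -0.4).
The basis stays optimal until tables reaches 0; allowable decrease = 17.5 hr.

17.5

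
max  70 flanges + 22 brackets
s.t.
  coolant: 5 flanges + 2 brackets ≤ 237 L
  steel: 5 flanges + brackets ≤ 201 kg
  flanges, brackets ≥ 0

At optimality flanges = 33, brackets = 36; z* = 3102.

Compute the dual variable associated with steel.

Both coolant and steel are binding at x*.
From A_Bᵀ y = c: 5·y_coolant + 5·y_steel = 70; 2·y_coolant + 1·y_steel = 22.
Solving: y_coolant = 8, y_steel = 6.
Shadow price of steel = 6.

6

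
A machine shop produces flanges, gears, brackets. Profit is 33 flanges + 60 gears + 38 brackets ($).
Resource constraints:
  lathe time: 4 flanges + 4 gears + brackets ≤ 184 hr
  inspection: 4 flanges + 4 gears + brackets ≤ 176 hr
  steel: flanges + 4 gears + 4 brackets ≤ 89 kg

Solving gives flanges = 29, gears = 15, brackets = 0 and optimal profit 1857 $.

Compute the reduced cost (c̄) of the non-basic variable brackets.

Check each constraint at x*: lathe time 176/184 (slack 8); inspection 176/176 (tight); steel 89/89 (tight).
Since lathe time is not tight, its dual is 0.
From A_Bᵀ y = c: 4·y_inspection + 1·y_steel = 33; 4·y_inspection + 4·y_steel = 60.
→ y_inspection = 6 and y_steel = 9.
Reduced cost of brackets: c₃ − yᵀa₃ = 38 − (6·1 + 9·4) = 38 − 42 = -4.

-4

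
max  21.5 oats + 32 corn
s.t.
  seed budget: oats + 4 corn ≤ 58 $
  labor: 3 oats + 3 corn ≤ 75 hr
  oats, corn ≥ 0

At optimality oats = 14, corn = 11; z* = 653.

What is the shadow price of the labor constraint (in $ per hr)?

6

Check each constraint at x*: seed budget 58/58 (tight); labor 75/75 (tight).
The binding rows give the dual system: 1·y_seed budget + 3·y_labor = 21.5 and 4·y_seed budget + 3·y_labor = 32.
→ y_seed budget = 3.5 and y_labor = 6.
Shadow price of labor = 6.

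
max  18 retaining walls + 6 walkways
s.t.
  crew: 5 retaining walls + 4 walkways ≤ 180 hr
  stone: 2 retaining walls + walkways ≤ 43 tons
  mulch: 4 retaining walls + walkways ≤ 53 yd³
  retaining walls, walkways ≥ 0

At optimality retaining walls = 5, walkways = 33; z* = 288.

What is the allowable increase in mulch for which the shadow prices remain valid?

Binding constraints: stone, mulch. The basis is B = [[2,1],[4,1]] with det -2.
Per unit increase in mulch, x* moves by d = (0.5, -1).
The basis stays optimal until walkways reaches 0; allowable increase = 33 yd³.

33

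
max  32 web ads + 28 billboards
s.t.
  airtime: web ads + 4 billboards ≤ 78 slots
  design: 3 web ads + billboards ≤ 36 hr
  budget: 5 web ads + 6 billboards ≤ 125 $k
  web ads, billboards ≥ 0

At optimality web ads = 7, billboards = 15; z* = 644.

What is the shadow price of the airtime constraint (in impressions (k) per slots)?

0

Check each constraint at x*: airtime 67/78 (slack 11); design 36/36 (tight); budget 125/125 (tight).
By complementary slackness, y = 0 for the non-binding constraint.
The binding rows give the dual system: 3·y_design + 5·y_budget = 32 and 1·y_design + 6·y_budget = 28.
Solving: y_design = 4, y_budget = 4.
Shadow price of airtime = 0.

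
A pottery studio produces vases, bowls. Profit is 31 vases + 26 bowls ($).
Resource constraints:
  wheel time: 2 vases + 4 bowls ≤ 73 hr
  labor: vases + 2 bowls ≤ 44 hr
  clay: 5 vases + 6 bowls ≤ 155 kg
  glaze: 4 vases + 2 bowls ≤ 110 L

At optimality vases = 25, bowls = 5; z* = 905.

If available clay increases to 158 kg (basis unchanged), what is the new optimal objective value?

At the optimum: wheel time uses 70 of 73 (slack = 3); labor uses 35 of 44 (slack = 9); clay uses 155 of 155 (binding); glaze uses 110 of 110 (binding).
Slack constraints have shadow price 0 (complementary slackness).
From A_Bᵀ y = c: 5·y_clay + 4·y_glaze = 31; 6·y_clay + 2·y_glaze = 26.
Solving: y_clay = 3, y_glaze = 4.
Δz = y_clay·Δb = 3 × (3) = 9, so new z* = 905 + 9 = 914.

914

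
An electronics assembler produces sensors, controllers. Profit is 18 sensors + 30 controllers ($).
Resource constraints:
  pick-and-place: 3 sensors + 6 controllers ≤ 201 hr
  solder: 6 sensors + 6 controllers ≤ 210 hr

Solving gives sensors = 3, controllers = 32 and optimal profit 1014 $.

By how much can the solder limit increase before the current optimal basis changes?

192

Binding constraints: pick-and-place, solder. The basis is B = [[3,6],[6,6]] with det -18.
Per unit increase in solder, x* moves by d = (0.3333, -0.1667).
The basis stays optimal until controllers reaches 0; allowable increase = 192 hr.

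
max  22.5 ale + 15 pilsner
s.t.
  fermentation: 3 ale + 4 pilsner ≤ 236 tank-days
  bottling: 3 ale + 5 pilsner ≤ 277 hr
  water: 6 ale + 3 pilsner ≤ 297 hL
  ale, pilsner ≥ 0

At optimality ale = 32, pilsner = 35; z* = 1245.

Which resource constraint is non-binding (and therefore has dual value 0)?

fermentation: 236/236 (binding)
bottling: 271/277 (slack 6)
water: 297/297 (binding)
By complementary slackness, a constraint with positive slack has shadow price 0 → bottling.

bottling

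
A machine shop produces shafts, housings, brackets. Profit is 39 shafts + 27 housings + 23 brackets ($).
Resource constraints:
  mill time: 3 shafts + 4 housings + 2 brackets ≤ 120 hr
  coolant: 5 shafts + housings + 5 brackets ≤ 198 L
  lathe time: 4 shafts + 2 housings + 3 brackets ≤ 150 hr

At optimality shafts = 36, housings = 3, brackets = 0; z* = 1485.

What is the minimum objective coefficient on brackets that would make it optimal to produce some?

Check each constraint at x*: mill time 120/120 (tight); coolant 183/198 (slack 15); lathe time 150/150 (tight).
Slack constraints have shadow price 0 (complementary slackness).
From A_Bᵀ y = c: 3·y_mill time + 4·y_lathe time = 39; 4·y_mill time + 2·y_lathe time = 27.
This yields shadow prices y_mill time = 3, y_lathe time = 7.5.
brackets enters the basis when its profit ≥ yᵀa₃ = 3·2 + 7.5·3 = 28.5.

28.5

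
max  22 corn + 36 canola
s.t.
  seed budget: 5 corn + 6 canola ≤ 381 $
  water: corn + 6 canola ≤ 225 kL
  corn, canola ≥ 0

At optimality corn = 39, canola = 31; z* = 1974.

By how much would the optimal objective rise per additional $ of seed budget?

4

Check each constraint at x*: seed budget 381/381 (tight); water 225/225 (tight).
The binding rows give the dual system: 5·y_seed budget + 1·y_water = 22 and 6·y_seed budget + 6·y_water = 36.
This yields shadow prices y_seed budget = 4, y_water = 2.
Shadow price of seed budget = 4.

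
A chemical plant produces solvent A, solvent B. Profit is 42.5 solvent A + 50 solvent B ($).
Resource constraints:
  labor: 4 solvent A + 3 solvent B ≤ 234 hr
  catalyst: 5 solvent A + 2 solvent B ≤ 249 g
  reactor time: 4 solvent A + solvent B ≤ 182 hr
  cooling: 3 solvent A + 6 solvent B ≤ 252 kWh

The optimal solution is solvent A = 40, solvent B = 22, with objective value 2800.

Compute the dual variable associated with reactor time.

5

At the optimum: labor uses 226 of 234 (slack = 8); catalyst uses 244 of 249 (slack = 5); reactor time uses 182 of 182 (binding); cooling uses 252 of 252 (binding).
Since labor, catalyst are not tight, their duals are 0.
From A_Bᵀ y = c: 4·y_reactor time + 3·y_cooling = 42.5; 1·y_reactor time + 6·y_cooling = 50.
→ y_reactor time = 5 and y_cooling = 7.5.
Shadow price of reactor time = 5.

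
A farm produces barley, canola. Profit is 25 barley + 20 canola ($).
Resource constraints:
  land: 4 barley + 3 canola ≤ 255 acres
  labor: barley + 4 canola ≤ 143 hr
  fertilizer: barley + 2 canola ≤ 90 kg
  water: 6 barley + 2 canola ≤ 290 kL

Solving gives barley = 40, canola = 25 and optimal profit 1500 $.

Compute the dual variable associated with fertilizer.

Binding: fertilizer and water. Non-binding: land (20 unused), labor (3 unused).
By complementary slackness, y = 0 for the non-binding constraints.
Dual feasibility on the basic columns requires 1·y_fertilizer + 6·y_water = 25, 2·y_fertilizer + 2·y_water = 20.
This yields shadow prices y_fertilizer = 7, y_water = 3.
Shadow price of fertilizer = 7.

7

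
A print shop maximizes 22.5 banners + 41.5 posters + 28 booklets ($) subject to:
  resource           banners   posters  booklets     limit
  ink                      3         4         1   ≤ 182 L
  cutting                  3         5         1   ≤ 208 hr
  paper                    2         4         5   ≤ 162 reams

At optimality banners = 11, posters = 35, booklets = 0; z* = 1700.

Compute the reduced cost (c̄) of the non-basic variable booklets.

Check each constraint at x*: ink 173/182 (slack 9); cutting 208/208 (tight); paper 162/162 (tight).
Slack constraints have shadow price 0 (complementary slackness).
Dual feasibility on the basic columns requires 3·y_cutting + 2·y_paper = 22.5, 5·y_cutting + 4·y_paper = 41.5.
Solving: y_cutting = 3.5, y_paper = 6.
Reduced cost of booklets: c₃ − yᵀa₃ = 28 − (3.5·1 + 6·5) = 28 − 33.5 = -5.5.

-5.5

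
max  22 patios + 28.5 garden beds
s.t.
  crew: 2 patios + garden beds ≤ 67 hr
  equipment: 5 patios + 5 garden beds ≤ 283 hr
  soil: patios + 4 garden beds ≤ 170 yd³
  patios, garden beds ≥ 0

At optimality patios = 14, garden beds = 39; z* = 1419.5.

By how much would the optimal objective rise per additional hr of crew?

Binding: crew and soil. Non-binding: equipment (18 unused).
Slack constraints have shadow price 0 (complementary slackness).
From A_Bᵀ y = c: 2·y_crew + 1·y_soil = 22; 1·y_crew + 4·y_soil = 28.5.
Solving: y_crew = 8.5, y_soil = 5.
Shadow price of crew = 8.5.

8.5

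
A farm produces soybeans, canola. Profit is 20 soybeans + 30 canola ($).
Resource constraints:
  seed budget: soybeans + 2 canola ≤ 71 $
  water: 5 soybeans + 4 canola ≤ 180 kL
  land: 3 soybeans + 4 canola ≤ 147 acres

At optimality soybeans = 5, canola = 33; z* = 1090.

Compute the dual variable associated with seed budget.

Binding: seed budget and land. Non-binding: water (23 unused).
Slack constraints have shadow price 0 (complementary slackness).
The binding rows give the dual system: 1·y_seed budget + 3·y_land = 20 and 2·y_seed budget + 4·y_land = 30.
This yields shadow prices y_seed budget = 5, y_land = 5.
Shadow price of seed budget = 5.

5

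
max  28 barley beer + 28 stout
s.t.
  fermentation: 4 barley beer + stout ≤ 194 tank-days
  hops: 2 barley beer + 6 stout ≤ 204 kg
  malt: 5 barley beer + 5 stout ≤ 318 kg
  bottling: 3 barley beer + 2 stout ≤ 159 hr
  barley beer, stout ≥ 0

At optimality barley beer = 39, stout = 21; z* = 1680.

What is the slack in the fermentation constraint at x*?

fermentation used = 4·39 + 1·21 = 177; slack = 194 − 177 = 17.

17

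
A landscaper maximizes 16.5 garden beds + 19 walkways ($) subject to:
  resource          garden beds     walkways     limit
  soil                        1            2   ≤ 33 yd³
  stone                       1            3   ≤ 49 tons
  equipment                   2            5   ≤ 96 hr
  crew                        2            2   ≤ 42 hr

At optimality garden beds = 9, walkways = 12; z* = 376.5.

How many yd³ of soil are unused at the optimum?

0

soil used = 1·9 + 2·12 = 33; slack = 33 − 33 = 0.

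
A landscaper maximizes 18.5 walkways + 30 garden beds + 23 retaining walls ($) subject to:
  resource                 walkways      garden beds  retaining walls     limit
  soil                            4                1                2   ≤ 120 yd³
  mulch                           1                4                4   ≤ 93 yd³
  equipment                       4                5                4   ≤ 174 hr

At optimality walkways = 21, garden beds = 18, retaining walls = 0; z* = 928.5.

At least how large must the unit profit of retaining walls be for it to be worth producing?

26

Check each constraint at x*: soil 102/120 (slack 18); mulch 93/93 (tight); equipment 174/174 (tight).
Slack constraints have shadow price 0 (complementary slackness).
Dual feasibility on the basic columns requires 1·y_mulch + 4·y_equipment = 18.5, 4·y_mulch + 5·y_equipment = 30.
This yields shadow prices y_mulch = 2.5, y_equipment = 4.
retaining walls enters the basis when its profit ≥ yᵀa₃ = 2.5·4 + 4·4 = 26.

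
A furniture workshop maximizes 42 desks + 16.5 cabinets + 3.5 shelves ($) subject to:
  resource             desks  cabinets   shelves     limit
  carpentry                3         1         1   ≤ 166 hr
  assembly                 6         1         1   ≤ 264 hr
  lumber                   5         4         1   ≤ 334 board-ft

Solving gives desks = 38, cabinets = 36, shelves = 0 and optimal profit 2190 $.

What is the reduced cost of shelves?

Check each constraint at x*: carpentry 150/166 (slack 16); assembly 264/264 (tight); lumber 334/334 (tight).
Slack constraints have shadow price 0 (complementary slackness).
From A_Bᵀ y = c: 6·y_assembly + 5·y_lumber = 42; 1·y_assembly + 4·y_lumber = 16.5.
Solving: y_assembly = 4.5, y_lumber = 3.
Reduced cost of shelves: c₃ − yᵀa₃ = 3.5 − (4.5·1 + 3·1) = 3.5 − 7.5 = -4.

-4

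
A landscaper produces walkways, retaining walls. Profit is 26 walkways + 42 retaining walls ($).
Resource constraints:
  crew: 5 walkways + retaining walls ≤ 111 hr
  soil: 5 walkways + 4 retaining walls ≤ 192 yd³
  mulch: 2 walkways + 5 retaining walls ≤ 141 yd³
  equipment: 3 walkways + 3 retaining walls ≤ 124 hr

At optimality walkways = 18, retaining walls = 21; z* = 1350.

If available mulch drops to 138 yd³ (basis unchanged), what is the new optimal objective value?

1326

Binding: crew and mulch. Non-binding: soil (18 unused), equipment (7 unused).
By complementary slackness, y = 0 for the non-binding constraints.
Dual feasibility on the basic columns requires 5·y_crew + 2·y_mulch = 26, 1·y_crew + 5·y_mulch = 42.
Solving: y_crew = 2, y_mulch = 8.
Δz = y_mulch·Δb = 8 × (-3) = -24, so new z* = 1350 − 24 = 1326.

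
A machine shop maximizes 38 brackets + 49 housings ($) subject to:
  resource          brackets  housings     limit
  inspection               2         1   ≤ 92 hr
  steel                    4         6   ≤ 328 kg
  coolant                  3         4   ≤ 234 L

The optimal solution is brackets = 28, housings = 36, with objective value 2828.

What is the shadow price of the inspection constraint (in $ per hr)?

Check each constraint at x*: inspection 92/92 (tight); steel 328/328 (tight); coolant 228/234 (slack 6).
Slack constraints have shadow price 0 (complementary slackness).
From A_Bᵀ y = c: 2·y_inspection + 4·y_steel = 38; 1·y_inspection + 6·y_steel = 49.
Solving: y_inspection = 4, y_steel = 7.5.
Shadow price of inspection = 4.

4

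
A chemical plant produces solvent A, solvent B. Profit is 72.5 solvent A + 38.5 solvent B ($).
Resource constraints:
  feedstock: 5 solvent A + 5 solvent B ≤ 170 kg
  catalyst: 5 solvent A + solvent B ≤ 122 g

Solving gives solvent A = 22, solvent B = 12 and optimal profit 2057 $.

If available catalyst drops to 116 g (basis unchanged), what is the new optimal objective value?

2006

Both feedstock and catalyst are binding at x*.
Dual feasibility on the basic columns requires 5·y_feedstock + 5·y_catalyst = 72.5, 5·y_feedstock + 1·y_catalyst = 38.5.
→ y_feedstock = 6 and y_catalyst = 8.5.
Δz = y_catalyst·Δb = 8.5 × (-6) = -51, so new z* = 2057 − 51 = 2006.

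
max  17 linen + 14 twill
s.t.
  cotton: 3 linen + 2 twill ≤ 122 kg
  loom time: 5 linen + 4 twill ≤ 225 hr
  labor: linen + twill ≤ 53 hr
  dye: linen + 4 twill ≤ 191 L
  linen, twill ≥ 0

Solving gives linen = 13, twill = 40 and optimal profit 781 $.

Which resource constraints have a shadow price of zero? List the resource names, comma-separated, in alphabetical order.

cotton: 119/122 (slack 3)
loom time: 225/225 (binding)
labor: 53/53 (binding)
dye: 173/191 (slack 18)
By complementary slackness, a constraint with positive slack has shadow price 0 → cotton, dye.

cotton, dye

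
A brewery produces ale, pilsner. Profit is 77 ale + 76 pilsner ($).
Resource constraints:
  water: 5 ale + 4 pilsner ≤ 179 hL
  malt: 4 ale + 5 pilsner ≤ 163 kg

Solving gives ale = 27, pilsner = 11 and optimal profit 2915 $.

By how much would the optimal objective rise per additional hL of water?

Both water and malt are binding at x*.
Dual feasibility on the basic columns requires 5·y_water + 4·y_malt = 77, 4·y_water + 5·y_malt = 76.
This yields shadow prices y_water = 9, y_malt = 8.
Shadow price of water = 9.

9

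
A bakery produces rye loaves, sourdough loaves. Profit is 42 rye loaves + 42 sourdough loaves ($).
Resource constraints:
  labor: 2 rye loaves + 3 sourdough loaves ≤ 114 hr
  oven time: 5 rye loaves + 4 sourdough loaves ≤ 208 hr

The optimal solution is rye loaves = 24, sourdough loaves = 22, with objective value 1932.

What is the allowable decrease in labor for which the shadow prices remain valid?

Binding constraints: labor, oven time. The basis is B = [[2,3],[5,4]] with det -7.
Per unit decrease in labor, x* moves by d = (0.5714, -0.7143).
The basis stays optimal until sourdough loaves reaches 0; allowable decrease = 30.8 hr.

30.8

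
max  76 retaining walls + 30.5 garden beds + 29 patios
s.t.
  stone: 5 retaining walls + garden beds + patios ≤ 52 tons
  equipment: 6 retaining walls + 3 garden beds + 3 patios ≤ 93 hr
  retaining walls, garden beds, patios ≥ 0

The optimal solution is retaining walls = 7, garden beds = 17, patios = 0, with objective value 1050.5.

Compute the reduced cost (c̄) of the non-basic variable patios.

-1.5

At the optimum: stone uses 52 of 52 (binding); equipment uses 93 of 93 (binding).
The binding rows give the dual system: 5·y_stone + 6·y_equipment = 76 and 1·y_stone + 3·y_equipment = 30.5.
This yields shadow prices y_stone = 5, y_equipment = 8.5.
Reduced cost of patios: c₃ − yᵀa₃ = 29 − (5·1 + 8.5·3) = 29 − 30.5 = -1.5.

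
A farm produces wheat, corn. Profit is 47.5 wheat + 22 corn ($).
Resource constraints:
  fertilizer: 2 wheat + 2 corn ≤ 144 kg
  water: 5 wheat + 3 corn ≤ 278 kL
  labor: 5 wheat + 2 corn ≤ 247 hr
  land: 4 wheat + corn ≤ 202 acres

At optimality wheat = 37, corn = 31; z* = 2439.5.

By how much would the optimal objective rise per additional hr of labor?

6.5

At the optimum: fertilizer uses 136 of 144 (slack = 8); water uses 278 of 278 (binding); labor uses 247 of 247 (binding); land uses 179 of 202 (slack = 23).
Slack constraints have shadow price 0 (complementary slackness).
Dual feasibility on the basic columns requires 5·y_water + 5·y_labor = 47.5, 3·y_water + 2·y_labor = 22.
This yields shadow prices y_water = 3, y_labor = 6.5.
Shadow price of labor = 6.5.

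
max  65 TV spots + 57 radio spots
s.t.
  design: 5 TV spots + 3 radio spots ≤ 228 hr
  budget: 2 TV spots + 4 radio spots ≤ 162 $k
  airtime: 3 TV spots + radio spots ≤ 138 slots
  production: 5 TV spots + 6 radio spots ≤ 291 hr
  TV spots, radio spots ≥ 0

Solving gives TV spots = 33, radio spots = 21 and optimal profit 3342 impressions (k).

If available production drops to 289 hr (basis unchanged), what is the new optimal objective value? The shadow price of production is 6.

3330

Δb = -2, so new z* = 3342 + (6)·(-2) = 3342 − 12 = 3330.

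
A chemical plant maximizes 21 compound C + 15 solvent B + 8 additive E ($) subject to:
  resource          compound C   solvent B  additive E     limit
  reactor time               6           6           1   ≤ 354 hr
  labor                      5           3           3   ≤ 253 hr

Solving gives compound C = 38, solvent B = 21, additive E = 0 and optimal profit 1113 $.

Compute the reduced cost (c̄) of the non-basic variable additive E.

Both reactor time and labor are binding at x*.
Dual feasibility on the basic columns requires 6·y_reactor time + 5·y_labor = 21, 6·y_reactor time + 3·y_labor = 15.
→ y_reactor time = 1 and y_labor = 3.
Reduced cost of additive E: c₃ − yᵀa₃ = 8 − (1·1 + 3·3) = 8 − 10 = -2.

-2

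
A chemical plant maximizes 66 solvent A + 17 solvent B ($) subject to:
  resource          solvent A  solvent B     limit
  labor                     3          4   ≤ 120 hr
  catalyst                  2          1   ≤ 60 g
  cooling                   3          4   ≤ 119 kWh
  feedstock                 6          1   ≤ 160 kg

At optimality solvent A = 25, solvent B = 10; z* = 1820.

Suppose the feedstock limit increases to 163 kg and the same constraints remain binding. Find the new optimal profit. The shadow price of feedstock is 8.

1844

Δb = 3, so new z* = 1820 + (8)·(3) = 1820 + 24 = 1844.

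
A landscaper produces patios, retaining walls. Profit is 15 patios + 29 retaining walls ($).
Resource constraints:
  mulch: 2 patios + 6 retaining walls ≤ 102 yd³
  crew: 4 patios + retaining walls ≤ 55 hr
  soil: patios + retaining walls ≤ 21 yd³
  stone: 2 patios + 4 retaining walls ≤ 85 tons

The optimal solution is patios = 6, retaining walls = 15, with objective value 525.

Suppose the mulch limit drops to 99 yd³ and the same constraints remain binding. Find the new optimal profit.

At the optimum: mulch uses 102 of 102 (binding); crew uses 39 of 55 (slack = 16); soil uses 21 of 21 (binding); stone uses 72 of 85 (slack = 13).
Since crew, stone are not tight, their duals are 0.
The binding rows give the dual system: 2·y_mulch + 1·y_soil = 15 and 6·y_mulch + 1·y_soil = 29.
This yields shadow prices y_mulch = 3.5, y_soil = 8.
Δz = y_mulch·Δb = 3.5 × (-3) = -10.5, so new z* = 525 − 10.5 = 514.5.

514.5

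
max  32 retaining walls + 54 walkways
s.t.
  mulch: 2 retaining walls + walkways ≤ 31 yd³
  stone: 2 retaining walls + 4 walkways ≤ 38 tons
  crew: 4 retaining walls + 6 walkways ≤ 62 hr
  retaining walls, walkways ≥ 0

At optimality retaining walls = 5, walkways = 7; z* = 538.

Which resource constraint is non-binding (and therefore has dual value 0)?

mulch

mulch: 17/31 (slack 14)
stone: 38/38 (binding)
crew: 62/62 (binding)
By complementary slackness, a constraint with positive slack has shadow price 0 → mulch.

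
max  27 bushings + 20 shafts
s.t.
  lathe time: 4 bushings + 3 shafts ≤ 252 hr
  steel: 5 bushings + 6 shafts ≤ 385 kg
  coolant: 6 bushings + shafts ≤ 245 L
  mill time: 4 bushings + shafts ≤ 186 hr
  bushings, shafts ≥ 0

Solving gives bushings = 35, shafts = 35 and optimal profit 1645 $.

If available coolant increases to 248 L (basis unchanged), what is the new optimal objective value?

1651

At the optimum: lathe time uses 245 of 252 (slack = 7); steel uses 385 of 385 (binding); coolant uses 245 of 245 (binding); mill time uses 175 of 186 (slack = 11).
Slack constraints have shadow price 0 (complementary slackness).
The binding rows give the dual system: 5·y_steel + 6·y_coolant = 27 and 6·y_steel + 1·y_coolant = 20.
Solving: y_steel = 3, y_coolant = 2.
Δz = y_coolant·Δb = 2 × (3) = 6, so new z* = 1645 + 6 = 1651.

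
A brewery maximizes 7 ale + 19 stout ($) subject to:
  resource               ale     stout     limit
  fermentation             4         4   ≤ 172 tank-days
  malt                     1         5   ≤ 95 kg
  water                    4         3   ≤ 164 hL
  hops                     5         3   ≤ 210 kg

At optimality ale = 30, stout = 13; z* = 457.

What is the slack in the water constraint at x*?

5

water used = 4·30 + 3·13 = 159; slack = 164 − 159 = 5.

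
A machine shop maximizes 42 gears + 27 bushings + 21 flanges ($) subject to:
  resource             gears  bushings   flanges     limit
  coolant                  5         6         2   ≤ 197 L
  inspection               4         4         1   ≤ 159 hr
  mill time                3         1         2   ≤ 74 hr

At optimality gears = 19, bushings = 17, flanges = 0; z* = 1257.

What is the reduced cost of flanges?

Check each constraint at x*: coolant 197/197 (tight); inspection 144/159 (slack 15); mill time 74/74 (tight).
Slack constraints have shadow price 0 (complementary slackness).
The binding rows give the dual system: 5·y_coolant + 3·y_mill time = 42 and 6·y_coolant + 1·y_mill time = 27.
Solving: y_coolant = 3, y_mill time = 9.
Reduced cost of flanges: c₃ − yᵀa₃ = 21 − (3·2 + 9·2) = 21 − 24 = -3.

-3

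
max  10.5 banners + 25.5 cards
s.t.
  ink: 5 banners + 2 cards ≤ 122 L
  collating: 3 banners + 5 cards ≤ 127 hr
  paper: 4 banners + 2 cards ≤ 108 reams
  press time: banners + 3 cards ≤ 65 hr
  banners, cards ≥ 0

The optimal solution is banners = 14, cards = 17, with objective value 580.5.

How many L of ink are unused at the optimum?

ink used = 5·14 + 2·17 = 104; slack = 122 − 104 = 18.

18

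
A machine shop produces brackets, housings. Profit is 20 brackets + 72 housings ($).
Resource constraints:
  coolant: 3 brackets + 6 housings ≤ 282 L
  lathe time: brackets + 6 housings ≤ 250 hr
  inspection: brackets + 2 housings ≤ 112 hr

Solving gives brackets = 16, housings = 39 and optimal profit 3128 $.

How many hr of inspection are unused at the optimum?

18

inspection used = 1·16 + 2·39 = 94; slack = 112 − 94 = 18.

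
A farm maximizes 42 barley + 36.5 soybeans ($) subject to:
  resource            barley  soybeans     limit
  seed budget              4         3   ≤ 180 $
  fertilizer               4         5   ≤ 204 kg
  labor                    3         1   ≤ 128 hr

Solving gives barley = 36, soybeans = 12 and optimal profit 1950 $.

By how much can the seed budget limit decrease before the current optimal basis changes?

57.6

Binding constraints: seed budget, fertilizer. The basis is B = [[4,3],[4,5]] with det 8.
Per unit decrease in seed budget, x* moves by d = (-0.625, 0.5).
The basis stays optimal until barley reaches 0; allowable decrease = 57.6 $.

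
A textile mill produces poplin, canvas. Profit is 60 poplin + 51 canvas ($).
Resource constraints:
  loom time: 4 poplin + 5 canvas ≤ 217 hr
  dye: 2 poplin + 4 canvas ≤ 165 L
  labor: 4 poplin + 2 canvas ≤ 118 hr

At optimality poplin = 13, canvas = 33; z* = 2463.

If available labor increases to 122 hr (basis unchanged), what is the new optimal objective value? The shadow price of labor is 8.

2495

Δb = 4, so new z* = 2463 + (8)·(4) = 2463 + 32 = 2495.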